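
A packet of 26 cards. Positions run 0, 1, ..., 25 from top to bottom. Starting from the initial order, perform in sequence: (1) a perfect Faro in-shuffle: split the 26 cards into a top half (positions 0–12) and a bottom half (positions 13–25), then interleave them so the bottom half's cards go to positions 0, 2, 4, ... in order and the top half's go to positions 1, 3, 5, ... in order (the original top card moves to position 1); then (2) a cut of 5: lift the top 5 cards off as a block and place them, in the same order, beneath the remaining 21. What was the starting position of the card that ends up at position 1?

Undo the operations in reverse order, starting from position 1:
  undo op 2 (cut 5): 1 ← 6
  undo op 1 (in-shuffle, from bottom half): 6 ← 16
So the card at position 1 came from original position 16.

16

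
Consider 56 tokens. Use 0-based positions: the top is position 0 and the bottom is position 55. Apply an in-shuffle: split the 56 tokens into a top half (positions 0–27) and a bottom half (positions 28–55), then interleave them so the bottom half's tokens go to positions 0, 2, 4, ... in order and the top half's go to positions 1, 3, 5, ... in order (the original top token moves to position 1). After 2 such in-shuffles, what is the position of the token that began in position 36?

Track the token's position through each in-shuffle:
36 → 16 → 33

33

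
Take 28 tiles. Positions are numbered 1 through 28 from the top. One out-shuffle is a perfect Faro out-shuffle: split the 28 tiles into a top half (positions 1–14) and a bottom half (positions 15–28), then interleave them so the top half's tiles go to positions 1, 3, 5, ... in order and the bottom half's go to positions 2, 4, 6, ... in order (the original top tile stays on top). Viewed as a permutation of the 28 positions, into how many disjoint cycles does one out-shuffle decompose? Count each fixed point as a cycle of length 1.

Trace each unvisited position around until it returns:
(1) (2 3 5 9 17 6 ... len 18) (4 7 13 25 22 16) (10 19) (28)
5 cycles in total.

5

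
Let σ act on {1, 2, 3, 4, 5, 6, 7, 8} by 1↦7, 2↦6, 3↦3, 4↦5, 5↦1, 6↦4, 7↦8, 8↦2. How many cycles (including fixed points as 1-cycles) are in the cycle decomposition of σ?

Cycle decomposition: (1 7 8 2 6 4 5) (3).
2 cycles.

2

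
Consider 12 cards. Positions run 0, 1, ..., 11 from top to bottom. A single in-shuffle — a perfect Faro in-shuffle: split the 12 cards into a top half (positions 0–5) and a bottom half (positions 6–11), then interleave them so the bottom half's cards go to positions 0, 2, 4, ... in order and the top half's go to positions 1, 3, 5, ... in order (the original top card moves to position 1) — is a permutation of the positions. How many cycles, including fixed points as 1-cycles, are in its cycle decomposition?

1

Trace each unvisited position around until it returns:
(0 1 3 7 2 5 ... len 12)
1 cycle in total.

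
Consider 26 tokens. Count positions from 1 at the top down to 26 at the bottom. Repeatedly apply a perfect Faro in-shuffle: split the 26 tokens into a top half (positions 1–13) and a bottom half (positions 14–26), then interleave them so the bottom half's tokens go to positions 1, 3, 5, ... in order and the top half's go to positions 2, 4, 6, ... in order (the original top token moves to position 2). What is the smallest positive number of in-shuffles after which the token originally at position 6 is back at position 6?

Follow position 6 under repeated in-shuffles:
6 → 12 → 24 → 21 → 15 → 3 → 6
It first returns after 6 in-shuffles.

6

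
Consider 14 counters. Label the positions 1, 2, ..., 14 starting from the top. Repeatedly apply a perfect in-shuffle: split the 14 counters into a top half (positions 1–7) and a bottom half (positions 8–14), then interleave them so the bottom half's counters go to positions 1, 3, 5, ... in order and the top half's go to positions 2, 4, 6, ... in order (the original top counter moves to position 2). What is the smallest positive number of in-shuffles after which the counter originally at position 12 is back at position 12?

Follow position 12 under repeated in-shuffles:
12 → 9 → 3 → 6 → 12
It first returns after 4 in-shuffles.

4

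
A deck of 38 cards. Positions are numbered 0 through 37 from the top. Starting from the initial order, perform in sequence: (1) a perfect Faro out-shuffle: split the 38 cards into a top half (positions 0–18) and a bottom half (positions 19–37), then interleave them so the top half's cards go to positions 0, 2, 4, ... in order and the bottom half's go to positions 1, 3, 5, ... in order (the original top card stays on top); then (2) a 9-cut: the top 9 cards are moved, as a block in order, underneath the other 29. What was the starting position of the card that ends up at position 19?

Undo the operations in reverse order, starting from position 19:
  undo op 2 (cut 9): 19 ← 28
  undo op 1 (out-shuffle, from top half): 28 ← 14
So the card at position 19 came from original position 14.

14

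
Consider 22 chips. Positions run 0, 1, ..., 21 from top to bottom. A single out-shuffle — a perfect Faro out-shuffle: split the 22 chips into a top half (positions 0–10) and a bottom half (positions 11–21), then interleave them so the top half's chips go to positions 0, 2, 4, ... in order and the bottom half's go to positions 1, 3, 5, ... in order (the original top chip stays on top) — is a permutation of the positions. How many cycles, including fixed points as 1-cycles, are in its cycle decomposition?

7

Trace each unvisited position around until it returns:
(0) (1 2 4 8 16 11) (3 6 12) (5 10 20 19 17 13) (7 14) (9 18 15) (21)
7 cycles in total.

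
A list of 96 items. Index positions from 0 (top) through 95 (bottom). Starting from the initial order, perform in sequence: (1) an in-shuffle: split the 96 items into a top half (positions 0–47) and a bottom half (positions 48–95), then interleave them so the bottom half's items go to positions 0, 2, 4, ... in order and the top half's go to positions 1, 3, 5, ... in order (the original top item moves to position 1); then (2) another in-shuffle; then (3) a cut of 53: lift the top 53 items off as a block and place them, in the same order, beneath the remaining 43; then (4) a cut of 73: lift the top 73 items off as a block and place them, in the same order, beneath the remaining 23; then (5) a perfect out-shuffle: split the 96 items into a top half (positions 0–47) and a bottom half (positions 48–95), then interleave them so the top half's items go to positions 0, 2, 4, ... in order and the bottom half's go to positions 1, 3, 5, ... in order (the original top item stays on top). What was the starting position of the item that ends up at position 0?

Undo the operations in reverse order, starting from position 0:
  undo op 5 (out-shuffle, from top half): 0 ← 0
  undo op 4 (cut 73): 0 ← 73
  undo op 3 (cut 53): 73 ← 30
  undo op 2 (in-shuffle, from bottom half): 30 ← 63
  undo op 1 (in-shuffle, from top half): 63 ← 31
So the item at position 0 came from original position 31.

31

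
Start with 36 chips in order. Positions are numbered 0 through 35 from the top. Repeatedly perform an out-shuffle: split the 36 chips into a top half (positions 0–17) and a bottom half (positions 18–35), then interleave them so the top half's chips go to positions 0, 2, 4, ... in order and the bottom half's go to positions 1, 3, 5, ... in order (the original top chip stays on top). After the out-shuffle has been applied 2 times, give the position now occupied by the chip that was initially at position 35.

Position 35 is a fixed point of every out-shuffle, so the chip never moves.

35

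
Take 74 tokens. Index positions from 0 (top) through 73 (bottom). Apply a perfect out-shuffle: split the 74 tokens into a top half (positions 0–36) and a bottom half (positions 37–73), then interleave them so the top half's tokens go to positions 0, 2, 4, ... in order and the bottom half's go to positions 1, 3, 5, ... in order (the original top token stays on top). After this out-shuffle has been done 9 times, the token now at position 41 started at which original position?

Work backwards from position 41, undoing one out-shuffle at a time:
41 ← 57 ← 65 ← 69 ← 71 ← 72 ← 36 ← 18 ← 9 ← 41
So the token now at position 41 started at position 41.

41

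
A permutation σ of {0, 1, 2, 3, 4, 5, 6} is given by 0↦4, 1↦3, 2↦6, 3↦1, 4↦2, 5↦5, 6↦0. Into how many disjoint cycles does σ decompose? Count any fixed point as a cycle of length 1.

3

Cycle decomposition: (0 4 2 6) (1 3) (5).
3 cycles.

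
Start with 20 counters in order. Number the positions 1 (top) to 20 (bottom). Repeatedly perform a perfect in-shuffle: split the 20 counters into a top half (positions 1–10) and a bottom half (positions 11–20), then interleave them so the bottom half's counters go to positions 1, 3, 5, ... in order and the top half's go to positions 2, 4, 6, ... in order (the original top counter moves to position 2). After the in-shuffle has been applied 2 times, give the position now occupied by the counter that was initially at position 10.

19

Track the counter's position through each in-shuffle:
10 → 20 → 19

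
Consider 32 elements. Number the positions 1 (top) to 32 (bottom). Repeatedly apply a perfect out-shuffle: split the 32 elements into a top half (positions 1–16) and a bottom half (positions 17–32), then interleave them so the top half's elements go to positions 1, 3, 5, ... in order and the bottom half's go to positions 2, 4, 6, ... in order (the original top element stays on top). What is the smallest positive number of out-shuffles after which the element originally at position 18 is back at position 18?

Follow position 18 under repeated out-shuffles:
18 → 4 → 7 → 13 → 25 → 18
It first returns after 5 out-shuffles.

5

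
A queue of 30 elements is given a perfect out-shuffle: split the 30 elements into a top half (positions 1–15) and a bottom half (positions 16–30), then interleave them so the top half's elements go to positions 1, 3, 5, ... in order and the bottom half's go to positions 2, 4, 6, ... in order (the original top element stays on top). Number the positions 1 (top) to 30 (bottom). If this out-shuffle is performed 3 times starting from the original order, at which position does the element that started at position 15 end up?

26

Track the element's position through each out-shuffle:
15 → 29 → 28 → 26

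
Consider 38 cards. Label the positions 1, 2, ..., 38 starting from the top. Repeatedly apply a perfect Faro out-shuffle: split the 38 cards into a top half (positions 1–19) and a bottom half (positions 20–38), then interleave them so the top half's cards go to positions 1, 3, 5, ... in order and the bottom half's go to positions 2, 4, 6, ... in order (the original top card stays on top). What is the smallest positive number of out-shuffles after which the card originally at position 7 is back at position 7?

36

Follow position 7 under repeated out-shuffles:
7 → 13 → 25 → 12 → 23 → 8 → 15 → 29 → ... → 7 (length 36)
It first returns after 36 out-shuffles.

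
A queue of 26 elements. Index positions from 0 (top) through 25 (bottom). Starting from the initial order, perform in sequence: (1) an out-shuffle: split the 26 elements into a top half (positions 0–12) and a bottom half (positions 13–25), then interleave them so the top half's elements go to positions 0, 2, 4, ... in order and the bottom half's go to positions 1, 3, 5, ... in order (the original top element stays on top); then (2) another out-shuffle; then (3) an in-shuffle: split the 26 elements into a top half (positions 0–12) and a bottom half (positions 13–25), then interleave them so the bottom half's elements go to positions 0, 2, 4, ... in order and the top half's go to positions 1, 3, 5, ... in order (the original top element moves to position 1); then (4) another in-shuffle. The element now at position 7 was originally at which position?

Undo the operations in reverse order, starting from position 7:
  undo op 4 (in-shuffle, from top half): 7 ← 3
  undo op 3 (in-shuffle, from top half): 3 ← 1
  undo op 2 (out-shuffle, from bottom half): 1 ← 13
  undo op 1 (out-shuffle, from bottom half): 13 ← 19
So the element at position 7 came from original position 19.

19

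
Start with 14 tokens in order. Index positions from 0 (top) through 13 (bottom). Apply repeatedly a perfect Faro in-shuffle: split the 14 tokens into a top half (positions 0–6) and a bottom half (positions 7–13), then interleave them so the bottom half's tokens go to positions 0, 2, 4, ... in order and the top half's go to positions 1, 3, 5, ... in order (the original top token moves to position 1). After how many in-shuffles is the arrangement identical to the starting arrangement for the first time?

The in-shuffle permutes the 14 positions with cycle lengths [2, 4, 4, 4].
Every token is home exactly when every cycle has completed a whole number of laps, i.e. after lcm(2, 4) = 4 in-shuffles.

4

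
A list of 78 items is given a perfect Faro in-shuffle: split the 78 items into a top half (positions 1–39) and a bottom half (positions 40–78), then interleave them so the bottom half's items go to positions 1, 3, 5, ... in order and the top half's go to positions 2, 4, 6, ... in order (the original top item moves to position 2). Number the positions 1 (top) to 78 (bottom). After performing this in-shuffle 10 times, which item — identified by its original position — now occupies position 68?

30

Work backwards from position 68, undoing one in-shuffle at a time:
68 ← 34 ← 17 ← 48 ← 24 ← 12 ← 6 ← 3 ← 41 ← 60 ← 30
So the item now at position 68 started at position 30.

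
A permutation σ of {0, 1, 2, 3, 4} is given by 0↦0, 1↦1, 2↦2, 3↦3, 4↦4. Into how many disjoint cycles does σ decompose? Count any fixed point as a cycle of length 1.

5

Cycle decomposition: (0) (1) (2) (3) (4).
5 cycles.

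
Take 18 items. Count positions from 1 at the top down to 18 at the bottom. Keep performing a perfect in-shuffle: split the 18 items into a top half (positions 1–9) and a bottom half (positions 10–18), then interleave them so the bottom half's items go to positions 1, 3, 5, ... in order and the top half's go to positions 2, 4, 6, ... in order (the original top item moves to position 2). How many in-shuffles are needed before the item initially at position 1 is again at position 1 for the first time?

18

Follow position 1 under repeated in-shuffles:
1 → 2 → 4 → 8 → 16 → 13 → 7 → 14 → 9 → 18 → 17 → 15 → 11 → 3 → 6 → 12 → 5 → 10 → 1
It first returns after 18 in-shuffles.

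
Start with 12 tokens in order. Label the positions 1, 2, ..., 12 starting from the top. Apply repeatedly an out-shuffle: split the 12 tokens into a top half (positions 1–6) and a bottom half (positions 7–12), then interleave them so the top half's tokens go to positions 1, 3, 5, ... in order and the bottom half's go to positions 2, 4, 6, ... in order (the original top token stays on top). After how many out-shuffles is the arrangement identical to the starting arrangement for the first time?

The out-shuffle permutes the 12 positions with cycle lengths [1, 1, 10].
Every token is home exactly when every cycle has completed a whole number of laps, i.e. after lcm(1, 10) = 10 out-shuffles.

10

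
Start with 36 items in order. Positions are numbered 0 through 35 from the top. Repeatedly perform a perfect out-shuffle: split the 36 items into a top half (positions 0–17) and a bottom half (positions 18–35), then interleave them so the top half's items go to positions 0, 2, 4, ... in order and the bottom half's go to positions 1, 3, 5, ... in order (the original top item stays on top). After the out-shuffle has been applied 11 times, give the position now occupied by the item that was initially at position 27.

Track the item's position through each out-shuffle:
27 → 19 → 3 → 6 → 12 → 24 → 13 → 26 → 17 → 34 → 33 → 31

31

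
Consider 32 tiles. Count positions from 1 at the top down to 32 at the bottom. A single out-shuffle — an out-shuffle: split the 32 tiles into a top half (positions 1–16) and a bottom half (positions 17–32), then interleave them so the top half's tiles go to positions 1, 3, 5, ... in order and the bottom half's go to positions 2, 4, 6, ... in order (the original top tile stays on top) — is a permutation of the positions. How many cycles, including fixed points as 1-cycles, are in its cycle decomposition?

Trace each unvisited position around until it returns:
(1) (2 3 5 9 17) (4 7 13 25 18) (6 11 21 10 19) (8 15 29 26 20) (12 23 14 27 22) (16 31 30 28 24) (32)
8 cycles in total.

8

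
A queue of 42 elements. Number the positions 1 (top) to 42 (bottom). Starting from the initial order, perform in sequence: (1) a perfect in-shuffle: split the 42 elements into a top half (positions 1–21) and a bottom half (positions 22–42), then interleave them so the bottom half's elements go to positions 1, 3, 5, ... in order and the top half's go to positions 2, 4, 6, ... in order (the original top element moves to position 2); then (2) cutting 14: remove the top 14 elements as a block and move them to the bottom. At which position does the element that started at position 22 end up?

29

Track the element from position 22 forward through each operation:
  after op 1 (in-shuffle): 22 → 1
  after op 2 (cut 14): 1 → 29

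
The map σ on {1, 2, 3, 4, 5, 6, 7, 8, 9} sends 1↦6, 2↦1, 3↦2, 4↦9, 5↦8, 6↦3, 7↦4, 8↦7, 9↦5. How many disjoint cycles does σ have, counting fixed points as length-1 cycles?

2

Cycle decomposition: (1 6 3 2) (4 9 5 8 7).
2 cycles.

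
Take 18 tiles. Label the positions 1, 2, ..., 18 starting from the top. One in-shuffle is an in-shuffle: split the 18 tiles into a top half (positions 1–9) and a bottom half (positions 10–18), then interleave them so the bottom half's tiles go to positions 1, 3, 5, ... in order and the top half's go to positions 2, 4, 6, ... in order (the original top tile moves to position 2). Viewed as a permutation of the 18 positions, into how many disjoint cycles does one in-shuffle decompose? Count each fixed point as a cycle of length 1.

1

Trace each unvisited position around until it returns:
(1 2 4 8 16 13 ... len 18)
1 cycle in total.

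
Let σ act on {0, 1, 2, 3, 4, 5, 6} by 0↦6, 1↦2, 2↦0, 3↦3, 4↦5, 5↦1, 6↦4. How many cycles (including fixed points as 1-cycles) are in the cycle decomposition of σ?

2

Cycle decomposition: (0 6 4 5 1 2) (3).
2 cycles.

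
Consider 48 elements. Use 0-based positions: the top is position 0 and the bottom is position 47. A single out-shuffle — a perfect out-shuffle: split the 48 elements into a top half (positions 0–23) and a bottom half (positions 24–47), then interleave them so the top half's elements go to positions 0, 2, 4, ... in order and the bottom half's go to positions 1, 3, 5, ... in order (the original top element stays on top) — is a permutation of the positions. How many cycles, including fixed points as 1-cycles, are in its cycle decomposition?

Trace each unvisited position around until it returns:
(0) (1 2 4 8 16 32 ... len 23) (5 10 20 40 33 19 ... len 23) (47)
4 cycles in total.

4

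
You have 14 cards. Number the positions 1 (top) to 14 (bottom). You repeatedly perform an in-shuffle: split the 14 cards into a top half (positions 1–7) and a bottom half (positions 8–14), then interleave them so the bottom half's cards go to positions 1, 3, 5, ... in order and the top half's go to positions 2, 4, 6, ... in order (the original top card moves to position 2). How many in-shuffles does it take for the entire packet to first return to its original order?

The in-shuffle permutes the 14 positions with cycle lengths [2, 4, 4, 4].
Every card is home exactly when every cycle has completed a whole number of laps, i.e. after lcm(2, 4) = 4 in-shuffles.

4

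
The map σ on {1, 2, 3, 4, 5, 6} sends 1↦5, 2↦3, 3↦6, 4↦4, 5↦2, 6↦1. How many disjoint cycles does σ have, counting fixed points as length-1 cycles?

2

Cycle decomposition: (1 5 2 3 6) (4).
2 cycles.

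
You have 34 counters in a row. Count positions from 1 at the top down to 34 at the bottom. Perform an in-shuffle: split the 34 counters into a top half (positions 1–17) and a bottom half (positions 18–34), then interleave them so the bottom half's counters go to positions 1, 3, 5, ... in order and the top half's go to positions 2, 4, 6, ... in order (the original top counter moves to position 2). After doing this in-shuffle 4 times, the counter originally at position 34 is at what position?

19

Track the counter's position through each in-shuffle:
34 → 33 → 31 → 27 → 19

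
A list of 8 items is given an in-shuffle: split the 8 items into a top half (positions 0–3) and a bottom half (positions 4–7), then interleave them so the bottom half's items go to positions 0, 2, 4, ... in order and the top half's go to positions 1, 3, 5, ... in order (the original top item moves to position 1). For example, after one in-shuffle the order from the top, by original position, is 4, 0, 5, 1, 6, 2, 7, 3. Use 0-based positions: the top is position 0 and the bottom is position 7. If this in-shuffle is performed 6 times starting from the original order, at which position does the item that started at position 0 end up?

0

Track the item's position through each in-shuffle:
0 → 1 → 3 → 7 → 6 → 4 → 0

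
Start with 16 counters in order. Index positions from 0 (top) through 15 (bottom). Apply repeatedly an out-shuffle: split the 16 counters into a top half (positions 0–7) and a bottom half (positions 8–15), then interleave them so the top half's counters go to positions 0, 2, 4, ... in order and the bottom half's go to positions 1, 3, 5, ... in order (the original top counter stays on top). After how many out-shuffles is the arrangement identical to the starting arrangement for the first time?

4

The out-shuffle permutes the 16 positions with cycle lengths [1, 1, 2, 4, 4, 4].
Every counter is home exactly when every cycle has completed a whole number of laps, i.e. after lcm(1, 2, 4) = 4 out-shuffles.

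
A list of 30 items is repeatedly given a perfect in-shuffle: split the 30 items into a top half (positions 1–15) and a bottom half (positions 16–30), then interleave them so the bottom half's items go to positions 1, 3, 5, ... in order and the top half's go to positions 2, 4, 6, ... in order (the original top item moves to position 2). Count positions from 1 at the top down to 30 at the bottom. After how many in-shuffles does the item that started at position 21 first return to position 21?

5

Follow position 21 under repeated in-shuffles:
21 → 11 → 22 → 13 → 26 → 21
It first returns after 5 in-shuffles.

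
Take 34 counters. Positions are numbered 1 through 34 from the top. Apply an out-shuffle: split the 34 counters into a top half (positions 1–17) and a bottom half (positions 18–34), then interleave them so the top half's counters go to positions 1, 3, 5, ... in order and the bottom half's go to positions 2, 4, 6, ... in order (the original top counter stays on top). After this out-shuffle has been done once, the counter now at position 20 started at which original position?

27

Work backwards from position 20, undoing one out-shuffle at a time:
20 ← 27
So the counter now at position 20 started at position 27.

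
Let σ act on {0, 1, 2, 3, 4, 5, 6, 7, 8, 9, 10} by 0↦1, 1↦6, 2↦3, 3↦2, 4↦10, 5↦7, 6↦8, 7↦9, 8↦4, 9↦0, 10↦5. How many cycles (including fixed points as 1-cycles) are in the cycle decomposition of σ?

Cycle decomposition: (0 1 6 8 4 10 5 7 9) (2 3).
2 cycles.

2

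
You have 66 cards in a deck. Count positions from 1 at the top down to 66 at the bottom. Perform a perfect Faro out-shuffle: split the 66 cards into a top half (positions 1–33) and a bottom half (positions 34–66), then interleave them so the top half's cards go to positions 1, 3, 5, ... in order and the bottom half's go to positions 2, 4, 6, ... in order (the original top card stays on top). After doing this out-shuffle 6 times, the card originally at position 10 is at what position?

Track the card's position through each out-shuffle:
10 → 19 → 37 → 8 → 15 → 29 → 57

57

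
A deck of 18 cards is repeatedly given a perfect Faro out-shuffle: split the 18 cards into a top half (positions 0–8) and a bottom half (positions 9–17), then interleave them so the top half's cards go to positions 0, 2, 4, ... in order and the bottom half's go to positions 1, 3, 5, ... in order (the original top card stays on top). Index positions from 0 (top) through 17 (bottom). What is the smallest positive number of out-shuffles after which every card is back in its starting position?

8

The out-shuffle permutes the 18 positions with cycle lengths [1, 1, 8, 8].
Every card is home exactly when every cycle has completed a whole number of laps, i.e. after lcm(1, 8) = 8 out-shuffles.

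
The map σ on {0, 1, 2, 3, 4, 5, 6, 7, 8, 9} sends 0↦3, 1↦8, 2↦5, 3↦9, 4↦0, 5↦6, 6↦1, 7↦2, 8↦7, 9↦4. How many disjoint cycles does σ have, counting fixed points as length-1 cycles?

2

Cycle decomposition: (0 3 9 4) (1 8 7 2 5 6).
2 cycles.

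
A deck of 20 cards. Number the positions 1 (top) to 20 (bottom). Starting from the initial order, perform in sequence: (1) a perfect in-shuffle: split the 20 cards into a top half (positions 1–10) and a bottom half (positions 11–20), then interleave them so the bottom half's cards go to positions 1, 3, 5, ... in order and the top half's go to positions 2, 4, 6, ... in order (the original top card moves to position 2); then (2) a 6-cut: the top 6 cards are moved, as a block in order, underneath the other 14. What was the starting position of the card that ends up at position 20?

Undo the operations in reverse order, starting from position 20:
  undo op 2 (cut 6): 20 ← 6
  undo op 1 (in-shuffle, from top half): 6 ← 3
So the card at position 20 came from original position 3.

3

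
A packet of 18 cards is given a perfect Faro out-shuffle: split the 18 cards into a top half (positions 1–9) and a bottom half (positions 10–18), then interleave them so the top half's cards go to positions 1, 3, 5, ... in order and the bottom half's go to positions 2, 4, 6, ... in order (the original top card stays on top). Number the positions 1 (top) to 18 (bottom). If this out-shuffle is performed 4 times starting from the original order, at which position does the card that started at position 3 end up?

16

Track the card's position through each out-shuffle:
3 → 5 → 9 → 17 → 16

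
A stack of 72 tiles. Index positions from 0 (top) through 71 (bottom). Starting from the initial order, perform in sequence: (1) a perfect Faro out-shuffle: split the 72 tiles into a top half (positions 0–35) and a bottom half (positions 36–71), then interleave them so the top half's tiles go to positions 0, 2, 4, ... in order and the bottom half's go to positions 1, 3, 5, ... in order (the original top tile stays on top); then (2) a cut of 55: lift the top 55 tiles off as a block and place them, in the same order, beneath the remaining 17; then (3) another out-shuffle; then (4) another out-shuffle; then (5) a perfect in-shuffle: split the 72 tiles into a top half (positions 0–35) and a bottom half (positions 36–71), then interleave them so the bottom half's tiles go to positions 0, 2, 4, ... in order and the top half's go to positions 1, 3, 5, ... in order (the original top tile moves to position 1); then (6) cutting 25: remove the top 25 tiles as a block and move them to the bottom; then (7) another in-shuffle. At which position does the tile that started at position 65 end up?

17

Track the tile from position 65 forward through each operation:
  after op 1 (out-shuffle): 65 → 59
  after op 2 (cut 55): 59 → 4
  after op 3 (out-shuffle): 4 → 8
  after op 4 (out-shuffle): 8 → 16
  after op 5 (in-shuffle): 16 → 33
  after op 6 (cut 25): 33 → 8
  after op 7 (in-shuffle): 8 → 17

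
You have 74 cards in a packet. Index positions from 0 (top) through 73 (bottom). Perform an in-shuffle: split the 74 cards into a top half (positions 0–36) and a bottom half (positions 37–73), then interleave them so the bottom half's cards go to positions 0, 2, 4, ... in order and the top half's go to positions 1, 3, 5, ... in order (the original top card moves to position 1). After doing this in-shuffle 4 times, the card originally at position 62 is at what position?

Track the card's position through each in-shuffle:
62 → 50 → 26 → 53 → 32

32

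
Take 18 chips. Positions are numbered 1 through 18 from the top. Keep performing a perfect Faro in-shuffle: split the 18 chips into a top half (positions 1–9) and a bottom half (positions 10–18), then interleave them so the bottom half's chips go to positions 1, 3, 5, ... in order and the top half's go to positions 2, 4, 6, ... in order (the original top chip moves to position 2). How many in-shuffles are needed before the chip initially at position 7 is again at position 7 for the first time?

18

Follow position 7 under repeated in-shuffles:
7 → 14 → 9 → 18 → 17 → 15 → 11 → 3 → 6 → 12 → 5 → 10 → 1 → 2 → 4 → 8 → 16 → 13 → 7
It first returns after 18 in-shuffles.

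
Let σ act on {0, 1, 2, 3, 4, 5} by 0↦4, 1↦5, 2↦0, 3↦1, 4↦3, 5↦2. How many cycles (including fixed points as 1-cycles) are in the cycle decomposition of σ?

1

Cycle decomposition: (0 4 3 1 5 2).
1 cycle.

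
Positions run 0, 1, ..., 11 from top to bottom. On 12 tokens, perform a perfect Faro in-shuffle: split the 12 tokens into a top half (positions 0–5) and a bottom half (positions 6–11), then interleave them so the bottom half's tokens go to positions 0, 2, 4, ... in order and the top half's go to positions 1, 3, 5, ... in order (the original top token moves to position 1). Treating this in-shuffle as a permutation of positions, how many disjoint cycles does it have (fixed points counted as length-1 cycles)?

1

Trace each unvisited position around until it returns:
(0 1 3 7 2 5 ... len 12)
1 cycle in total.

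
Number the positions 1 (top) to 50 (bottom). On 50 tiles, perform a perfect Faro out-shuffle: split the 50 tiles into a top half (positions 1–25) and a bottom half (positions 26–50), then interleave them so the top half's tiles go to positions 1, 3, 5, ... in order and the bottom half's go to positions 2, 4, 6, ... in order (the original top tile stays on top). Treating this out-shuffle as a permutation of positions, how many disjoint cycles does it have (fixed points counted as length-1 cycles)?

Trace each unvisited position around until it returns:
(1) (2 3 5 9 17 33 ... len 21) (4 7 13 25 49 48 ... len 21) (8 15 29) (22 43 36) (50)
6 cycles in total.

6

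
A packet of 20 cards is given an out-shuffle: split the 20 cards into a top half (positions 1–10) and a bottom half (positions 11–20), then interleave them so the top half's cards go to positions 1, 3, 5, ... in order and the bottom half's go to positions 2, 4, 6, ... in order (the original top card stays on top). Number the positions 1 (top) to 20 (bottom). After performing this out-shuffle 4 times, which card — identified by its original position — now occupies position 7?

Work backwards from position 7, undoing one out-shuffle at a time:
7 ← 4 ← 12 ← 16 ← 18
So the card now at position 7 started at position 18.

18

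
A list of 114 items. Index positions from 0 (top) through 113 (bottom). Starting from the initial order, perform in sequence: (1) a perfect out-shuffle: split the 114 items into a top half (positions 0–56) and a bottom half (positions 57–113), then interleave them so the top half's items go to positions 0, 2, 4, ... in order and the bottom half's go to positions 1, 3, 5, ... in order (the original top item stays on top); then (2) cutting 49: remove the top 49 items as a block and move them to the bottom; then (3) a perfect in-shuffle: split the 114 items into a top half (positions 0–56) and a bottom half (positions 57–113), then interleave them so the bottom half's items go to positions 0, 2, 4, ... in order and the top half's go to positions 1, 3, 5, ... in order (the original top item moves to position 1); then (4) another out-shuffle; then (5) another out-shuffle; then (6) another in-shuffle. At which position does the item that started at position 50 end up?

32

Track the item from position 50 forward through each operation:
  after op 1 (out-shuffle): 50 → 100
  after op 2 (cut 49): 100 → 51
  after op 3 (in-shuffle): 51 → 103
  after op 4 (out-shuffle): 103 → 93
  after op 5 (out-shuffle): 93 → 73
  after op 6 (in-shuffle): 73 → 32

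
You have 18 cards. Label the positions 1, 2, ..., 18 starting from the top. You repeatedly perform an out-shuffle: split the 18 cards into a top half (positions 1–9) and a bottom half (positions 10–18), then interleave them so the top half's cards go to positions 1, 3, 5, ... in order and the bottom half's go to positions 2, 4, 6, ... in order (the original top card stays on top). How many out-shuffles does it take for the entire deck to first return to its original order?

The out-shuffle permutes the 18 positions with cycle lengths [1, 1, 8, 8].
Every card is home exactly when every cycle has completed a whole number of laps, i.e. after lcm(1, 8) = 8 out-shuffles.

8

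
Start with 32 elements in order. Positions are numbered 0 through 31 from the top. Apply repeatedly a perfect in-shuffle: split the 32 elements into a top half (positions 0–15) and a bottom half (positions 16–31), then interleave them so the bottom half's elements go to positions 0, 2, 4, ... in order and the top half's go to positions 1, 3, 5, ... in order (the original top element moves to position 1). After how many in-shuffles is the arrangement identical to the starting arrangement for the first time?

The in-shuffle permutes the 32 positions with cycle lengths [2, 10, 10, 10].
Every element is home exactly when every cycle has completed a whole number of laps, i.e. after lcm(2, 10) = 10 in-shuffles.

10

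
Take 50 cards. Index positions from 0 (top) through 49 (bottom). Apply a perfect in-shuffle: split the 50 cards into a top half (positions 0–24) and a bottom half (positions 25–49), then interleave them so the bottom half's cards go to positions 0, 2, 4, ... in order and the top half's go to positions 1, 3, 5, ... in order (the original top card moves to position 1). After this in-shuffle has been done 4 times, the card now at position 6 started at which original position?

9

Work backwards from position 6, undoing one in-shuffle at a time:
6 ← 28 ← 39 ← 19 ← 9
So the card now at position 6 started at position 9.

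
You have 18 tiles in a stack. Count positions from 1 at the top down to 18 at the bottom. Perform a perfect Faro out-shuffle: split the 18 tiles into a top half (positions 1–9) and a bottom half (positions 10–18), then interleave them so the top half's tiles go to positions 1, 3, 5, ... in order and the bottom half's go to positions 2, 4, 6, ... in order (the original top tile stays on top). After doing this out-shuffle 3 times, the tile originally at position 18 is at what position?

Position 18 is a fixed point of every out-shuffle, so the tile never moves.

18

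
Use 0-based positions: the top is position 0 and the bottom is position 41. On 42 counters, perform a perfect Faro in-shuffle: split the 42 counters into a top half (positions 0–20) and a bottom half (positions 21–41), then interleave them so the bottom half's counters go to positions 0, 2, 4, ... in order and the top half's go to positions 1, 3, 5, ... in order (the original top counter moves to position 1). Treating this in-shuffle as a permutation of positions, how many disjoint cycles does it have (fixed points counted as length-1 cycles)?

Trace each unvisited position around until it returns:
(0 1 3 7 15 31 ... len 14) (2 5 11 23 4 9 ... len 14) (6 13 27 12 25 8 ... len 14)
3 cycles in total.

3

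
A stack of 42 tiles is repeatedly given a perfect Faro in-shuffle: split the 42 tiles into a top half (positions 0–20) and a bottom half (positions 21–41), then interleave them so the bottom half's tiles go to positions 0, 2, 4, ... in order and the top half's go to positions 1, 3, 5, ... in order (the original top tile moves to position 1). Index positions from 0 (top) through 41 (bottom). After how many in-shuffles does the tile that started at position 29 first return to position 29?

14

Follow position 29 under repeated in-shuffles:
29 → 16 → 33 → 24 → 6 → 13 → 27 → 12 → 25 → 8 → 17 → 35 → 28 → 14 → 29
It first returns after 14 in-shuffles.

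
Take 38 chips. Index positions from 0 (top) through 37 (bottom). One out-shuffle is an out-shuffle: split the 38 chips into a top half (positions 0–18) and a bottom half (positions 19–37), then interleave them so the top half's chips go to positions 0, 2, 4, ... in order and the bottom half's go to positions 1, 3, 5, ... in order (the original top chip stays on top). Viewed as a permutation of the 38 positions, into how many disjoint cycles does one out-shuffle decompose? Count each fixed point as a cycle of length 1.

3

Trace each unvisited position around until it returns:
(0) (1 2 4 8 16 32 ... len 36) (37)
3 cycles in total.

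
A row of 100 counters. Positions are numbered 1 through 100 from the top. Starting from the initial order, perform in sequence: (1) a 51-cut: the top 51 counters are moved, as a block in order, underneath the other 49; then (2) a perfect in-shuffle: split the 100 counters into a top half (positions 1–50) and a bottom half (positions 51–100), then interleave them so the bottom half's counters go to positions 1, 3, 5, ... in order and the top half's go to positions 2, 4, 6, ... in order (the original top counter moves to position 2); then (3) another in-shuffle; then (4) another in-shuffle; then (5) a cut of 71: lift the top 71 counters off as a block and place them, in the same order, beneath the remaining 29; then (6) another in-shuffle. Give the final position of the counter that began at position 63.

50

Track the counter from position 63 forward through each operation:
  after op 1 (cut 51): 63 → 12
  after op 2 (in-shuffle): 12 → 24
  after op 3 (in-shuffle): 24 → 48
  after op 4 (in-shuffle): 48 → 96
  after op 5 (cut 71): 96 → 25
  after op 6 (in-shuffle): 25 → 50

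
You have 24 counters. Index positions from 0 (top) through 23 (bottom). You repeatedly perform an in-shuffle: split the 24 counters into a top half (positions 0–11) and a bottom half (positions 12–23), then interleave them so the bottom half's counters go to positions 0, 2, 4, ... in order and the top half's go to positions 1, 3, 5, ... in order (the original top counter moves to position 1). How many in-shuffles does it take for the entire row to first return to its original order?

20

The in-shuffle permutes the 24 positions with cycle lengths [4, 20].
Every counter is home exactly when every cycle has completed a whole number of laps, i.e. after lcm(4, 20) = 20 in-shuffles.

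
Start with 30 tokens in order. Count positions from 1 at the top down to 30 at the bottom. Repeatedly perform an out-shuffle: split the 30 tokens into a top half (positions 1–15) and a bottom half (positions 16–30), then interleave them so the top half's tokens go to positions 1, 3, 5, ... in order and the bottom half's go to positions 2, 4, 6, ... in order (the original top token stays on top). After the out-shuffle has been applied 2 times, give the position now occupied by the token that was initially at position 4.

13

Track the token's position through each out-shuffle:
4 → 7 → 13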